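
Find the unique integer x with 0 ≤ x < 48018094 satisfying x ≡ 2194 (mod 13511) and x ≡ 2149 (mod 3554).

8176349

Write x = 2194 + 13511·k. Then 13511·k ≡ 2149 − 2194 ≡ 3509 (mod 3554).
Need 13511⁻¹ mod 3554. Extended Euclid on (3554, 2849):
3554 = 1*2849 + 705
2849 = 4*705 + 29
705 = 24*29 + 9
29 = 3*9 + 2
9 = 4*2 + 1
2 = 2*1 + 0
Back-substitute:
1 = 9 − 4·2
1 = −4·29 + 13·9
1 = 13·705 − 316·29
1 = −316·2849 + 1277·705
1 = 1277·3554 − 1593·2849
13511⁻¹ ≡ 1961 (mod 3554), so k ≡ 1961·3509 ≡ 605 (mod 3554).
x = 2194 + 13511·605 = 8176349.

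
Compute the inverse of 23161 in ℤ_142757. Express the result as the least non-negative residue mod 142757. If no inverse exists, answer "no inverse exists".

gcd(142757, 23161) by repeated division:
142757 = 6*23161 + 3791
23161 = 6*3791 + 415
3791 = 9*415 + 56
415 = 7*56 + 23
56 = 2*23 + 10
23 = 2*10 + 3
10 = 3*3 + 1
3 = 3*1 + 0
Since gcd(23161, 142757) = 1, back-substitute to write 1 as a combination:
1 = 10 − 3·3
1 = −3·23 + 7·10
1 = 7·56 − 17·23
1 = −17·415 + 126·56
1 = 126·3791 − 1151·415
1 = −1151·23161 + 7032·3791
1 = 7032·142757 − 43343·23161
So 23161·(-43343) ≡ 1 (mod 142757), and -43343 ≡ 99414 (mod 142757).

99414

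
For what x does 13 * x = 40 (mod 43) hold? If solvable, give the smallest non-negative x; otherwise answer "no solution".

First find gcd(13, 43):
43 = 3×13 + 4
13 = 3×4 + 1
4 = 4×1 + 0
gcd = 1, so a unique solution mod 43 exists.
Back-substitute for the Bézout coefficients:
1 = 13 − 3·4
1 = −3·43 + 10·13
So 13·(10) ≡ 1 (mod 43), giving 13⁻¹ ≡ 10.
x ≡ 13⁻¹·40 ≡ 10·40 ≡ 13 (mod 43).

13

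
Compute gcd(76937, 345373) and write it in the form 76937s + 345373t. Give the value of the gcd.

7

Euclidean algorithm:
345373 = 4*76937 + 37625
76937 = 2*37625 + 1687
37625 = 22*1687 + 511
1687 = 3*511 + 154
511 = 3*154 + 49
154 = 3*49 + 7
49 = 7*7 + 0
gcd(76937, 345373) = 7.
Working backward:
7 = 154 − 3·49
7 = −3·511 + 10·154
7 = 10·1687 − 33·511
7 = −33·37625 + 736·1687
7 = 736·76937 − 1505·37625
7 = −1505·345373 + 6756·76937
So 7 = (-1505)·345373 + (6756)·76937.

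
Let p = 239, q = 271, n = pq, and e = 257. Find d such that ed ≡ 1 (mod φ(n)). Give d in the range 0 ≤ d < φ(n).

19253

φ(n) = (p−1)(q−1) = 238·270 = 64260.
Need d with 257·d ≡ 1 (mod 64260). Apply the extended Euclidean algorithm:
64260 = 250×257 + 10
257 = 25×10 + 7
10 = 1×7 + 3
7 = 2×3 + 1
3 = 3×1 + 0
Back-substitute:
1 = 7 − 2·3
1 = −2·10 + 3·7
1 = 3·257 − 77·10
1 = −77·64260 + 19253·257
So 257·19253 ≡ 1 (mod 64260), hence d = 19253.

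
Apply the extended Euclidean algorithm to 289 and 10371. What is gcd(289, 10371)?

1

Euclidean algorithm:
10371 = 35*289 + 256
289 = 1*256 + 33
256 = 7*33 + 25
33 = 1*25 + 8
25 = 3*8 + 1
8 = 8*1 + 0
gcd(289, 10371) = 1.
Express as a combination:
1 = 25 − 3·8
1 = −3·33 + 4·25
1 = 4·256 − 31·33
1 = −31·289 + 35·256
1 = 35·10371 − 1256·289
So 1 = (35)·10371 + (-1256)·289.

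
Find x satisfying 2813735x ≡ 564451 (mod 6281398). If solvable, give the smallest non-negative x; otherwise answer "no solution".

4885783

First find gcd(2813735, 6281398):
6281398 = 2·2813735 + 653928
2813735 = 4·653928 + 198023
653928 = 3·198023 + 59859
198023 = 3·59859 + 18446
59859 = 3·18446 + 4521
18446 = 4·4521 + 362
4521 = 12·362 + 177
362 = 2·177 + 8
177 = 22·8 + 1
8 = 8·1 + 0
gcd = 1, so a unique solution mod 6281398 exists.
Back-substitute for the Bézout coefficients:
1 = 177 − 22·8
1 = −22·362 + 45·177
1 = 45·4521 − 562·362
1 = −562·18446 + 2293·4521
1 = 2293·59859 − 7441·18446
1 = −7441·198023 + 24616·59859
1 = 24616·653928 − 81289·198023
1 = −81289·2813735 + 349772·653928
1 = 349772·6281398 − 780833·2813735
So 2813735·(-780833) ≡ 1 (mod 6281398), giving 2813735⁻¹ ≡ 5500565.
x ≡ 2813735⁻¹·564451 ≡ 5500565·564451 ≡ 4885783 (mod 6281398).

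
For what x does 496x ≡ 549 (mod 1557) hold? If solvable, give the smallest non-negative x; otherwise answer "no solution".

First find gcd(496, 1557):
1557 = 3·496 + 69
496 = 7·69 + 13
69 = 5·13 + 4
13 = 3·4 + 1
4 = 4·1 + 0
gcd = 1, so a unique solution mod 1557 exists.
Back-substitute for the Bézout coefficients:
1 = 13 − 3·4
1 = −3·69 + 16·13
1 = 16·496 − 115·69
1 = −115·1557 + 361·496
So 496·(361) ≡ 1 (mod 1557), giving 496⁻¹ ≡ 361.
x ≡ 496⁻¹·549 ≡ 361·549 ≡ 450 (mod 1557).

450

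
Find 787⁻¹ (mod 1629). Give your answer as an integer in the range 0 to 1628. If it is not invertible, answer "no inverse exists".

385

Apply the Euclidean algorithm to 1629 and 787:
1629 = 2×787 + 55
787 = 14×55 + 17
55 = 3×17 + 4
17 = 4×4 + 1
4 = 4×1 + 0
gcd = 1, so the inverse exists. Back-substitute:
1 = 17 − 4·4
1 = −4·55 + 13·17
1 = 13·787 − 186·55
1 = −186·1629 + 385·787
So 787·385 ≡ 1 (mod 1629).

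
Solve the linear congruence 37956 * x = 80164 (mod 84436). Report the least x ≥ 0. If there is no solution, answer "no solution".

9243

First find gcd(37956, 84436):
84436 = 2×37956 + 8524
37956 = 4×8524 + 3860
8524 = 2×3860 + 804
3860 = 4×804 + 644
804 = 1×644 + 160
644 = 4×160 + 4
160 = 40×4 + 0
gcd = 4 and 4 | 80164, so solutions exist. Divide through by 4: 9489x ≡ 20041 (mod 21109).
Now find 9489⁻¹ mod 21109:
21109 = 2·9489 + 2131
9489 = 4·2131 + 965
2131 = 2·965 + 201
965 = 4·201 + 161
201 = 1·161 + 40
161 = 4·40 + 1
40 = 40·1 + 0
Back-substitute:
1 = 161 − 4·40
1 = −4·201 + 5·161
1 = 5·965 − 24·201
1 = −24·2131 + 53·965
1 = 53·9489 − 236·2131
1 = −236·21109 + 525·9489
So 9489⁻¹ ≡ 525 (mod 21109).
Then x ≡ 525·20041 ≡ 9243 (mod 21109); the smallest non-negative solution is x = 9243.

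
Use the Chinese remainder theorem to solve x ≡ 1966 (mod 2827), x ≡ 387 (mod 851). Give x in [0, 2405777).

380784

Write x = 1966 + 2827·k. Then 2827·k ≡ 387 − 1966 ≡ 123 (mod 851).
Need 2827⁻¹ mod 851. Extended Euclid on (851, 274):
851 = 3*274 + 29
274 = 9*29 + 13
29 = 2*13 + 3
13 = 4*3 + 1
3 = 3*1 + 0
Back-substitute:
1 = 13 − 4·3
1 = −4·29 + 9·13
1 = 9·274 − 85·29
1 = −85·851 + 264·274
2827⁻¹ ≡ 264 (mod 851), so k ≡ 264·123 ≡ 134 (mod 851).
x = 1966 + 2827·134 = 380784.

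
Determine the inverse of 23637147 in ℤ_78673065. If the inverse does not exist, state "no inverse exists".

no inverse exists

Compute gcd(23637147, 78673065):
78673065 = 3×23637147 + 7761624
23637147 = 3×7761624 + 352275
7761624 = 22×352275 + 11574
352275 = 30×11574 + 5055
11574 = 2×5055 + 1464
5055 = 3×1464 + 663
1464 = 2×663 + 138
663 = 4×138 + 111
138 = 1×111 + 27
111 = 4×27 + 3
27 = 9×3 + 0
Since gcd = 3 > 1, 23637147 is not a unit mod 78673065.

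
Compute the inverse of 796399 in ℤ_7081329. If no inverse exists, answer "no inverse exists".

6866497

Run Euclid on (7081329, 796399):
7081329 = 8*796399 + 710137
796399 = 1*710137 + 86262
710137 = 8*86262 + 20041
86262 = 4*20041 + 6098
20041 = 3*6098 + 1747
6098 = 3*1747 + 857
1747 = 2*857 + 33
857 = 25*33 + 32
33 = 1*32 + 1
32 = 32*1 + 0
The gcd is 1. Working backward:
1 = 33 − 32
1 = −857 + 26·33
1 = 26·1747 − 53·857
1 = −53·6098 + 185·1747
1 = 185·20041 − 608·6098
1 = −608·86262 + 2617·20041
1 = 2617·710137 − 21544·86262
1 = −21544·796399 + 24161·710137
1 = 24161·7081329 − 214832·796399
So 796399·(-214832) ≡ 1 (mod 7081329), and -214832 ≡ 6866497 (mod 7081329).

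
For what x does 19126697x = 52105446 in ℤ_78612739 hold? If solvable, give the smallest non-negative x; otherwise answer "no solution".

14475247

First find gcd(19126697, 78612739):
78612739 = 4*19126697 + 2105951
19126697 = 9*2105951 + 173138
2105951 = 12*173138 + 28295
173138 = 6*28295 + 3368
28295 = 8*3368 + 1351
3368 = 2*1351 + 666
1351 = 2*666 + 19
666 = 35*19 + 1
19 = 19*1 + 0
gcd = 1, so a unique solution mod 78612739 exists.
Back-substitute for the Bézout coefficients:
1 = 666 − 35·19
1 = −35·1351 + 71·666
1 = 71·3368 − 177·1351
1 = −177·28295 + 1487·3368
1 = 1487·173138 − 9099·28295
1 = −9099·2105951 + 110675·173138
1 = 110675·19126697 − 1005174·2105951
1 = −1005174·78612739 + 4131371·19126697
So 19126697·(4131371) ≡ 1 (mod 78612739), giving 19126697⁻¹ ≡ 4131371.
x ≡ 19126697⁻¹·52105446 ≡ 4131371·52105446 ≡ 14475247 (mod 78612739).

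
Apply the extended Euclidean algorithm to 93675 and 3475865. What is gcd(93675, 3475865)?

5

Apply Euclid's algorithm to 3475865 and 93675:
3475865 = 37×93675 + 9890
93675 = 9×9890 + 4665
9890 = 2×4665 + 560
4665 = 8×560 + 185
560 = 3×185 + 5
185 = 37×5 + 0
gcd(93675, 3475865) = 5.
Working backward:
5 = 560 − 3·185
5 = −3·4665 + 25·560
5 = 25·9890 − 53·4665
5 = −53·93675 + 502·9890
5 = 502·3475865 − 18627·93675
So 5 = (502)·3475865 + (-18627)·93675.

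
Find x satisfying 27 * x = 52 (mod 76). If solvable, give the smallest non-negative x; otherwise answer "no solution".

16

First find gcd(27, 76):
76 = 2×27 + 22
27 = 1×22 + 5
22 = 4×5 + 2
5 = 2×2 + 1
2 = 2×1 + 0
gcd = 1, so a unique solution mod 76 exists.
Back-substitute for the Bézout coefficients:
1 = 5 − 2·2
1 = −2·22 + 9·5
1 = 9·27 − 11·22
1 = −11·76 + 31·27
So 27·(31) ≡ 1 (mod 76), giving 27⁻¹ ≡ 31.
x ≡ 27⁻¹·52 ≡ 31·52 ≡ 16 (mod 76).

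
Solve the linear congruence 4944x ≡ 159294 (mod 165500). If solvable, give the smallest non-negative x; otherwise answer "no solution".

gcd(4944, 165500):
165500 = 33·4944 + 2348
4944 = 2·2348 + 248
2348 = 9·248 + 116
248 = 2·116 + 16
116 = 7·16 + 4
16 = 4·4 + 0
gcd = 4, but 4 ∤ 159294, so the congruence has no solution.

no solution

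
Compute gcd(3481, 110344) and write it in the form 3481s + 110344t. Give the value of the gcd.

Repeated division:
110344 = 31×3481 + 2433
3481 = 1×2433 + 1048
2433 = 2×1048 + 337
1048 = 3×337 + 37
337 = 9×37 + 4
37 = 9×4 + 1
4 = 4×1 + 0
gcd(3481, 110344) = 1.
Back-substituting:
1 = 37 − 9·4
1 = −9·337 + 82·37
1 = 82·1048 − 255·337
1 = −255·2433 + 592·1048
1 = 592·3481 − 847·2433
1 = −847·110344 + 26849·3481
So 1 = (-847)·110344 + (26849)·3481.

1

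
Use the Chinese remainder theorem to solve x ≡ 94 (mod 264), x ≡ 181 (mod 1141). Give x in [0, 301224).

Write x = 94 + 264·k. Then 264·k ≡ 181 − 94 ≡ 87 (mod 1141).
Need 264⁻¹ mod 1141. Extended Euclid on (1141, 264):
1141 = 4·264 + 85
264 = 3·85 + 9
85 = 9·9 + 4
9 = 2·4 + 1
4 = 4·1 + 0
Back-substitute:
1 = 9 − 2·4
1 = −2·85 + 19·9
1 = 19·264 − 59·85
1 = −59·1141 + 255·264
264⁻¹ ≡ 255 (mod 1141), so k ≡ 255·87 ≡ 506 (mod 1141).
x = 94 + 264·506 = 133678.

133678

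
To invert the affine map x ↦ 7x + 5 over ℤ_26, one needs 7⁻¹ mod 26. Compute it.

Run Euclid on (26, 7):
26 = 3×7 + 5
7 = 1×5 + 2
5 = 2×2 + 1
2 = 2×1 + 0
Since gcd(7, 26) = 1, back-substitute to write 1 as a combination:
1 = 5 − 2·2
1 = −2·7 + 3·5
1 = 3·26 − 11·7
So 7·(-11) ≡ 1 (mod 26), and -11 ≡ 15 (mod 26).

15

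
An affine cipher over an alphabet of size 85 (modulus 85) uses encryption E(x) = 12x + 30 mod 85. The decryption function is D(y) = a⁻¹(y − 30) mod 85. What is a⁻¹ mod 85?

Extended Euclidean algorithm:
85 = 7*12 + 1
12 = 12*1 + 0
The gcd is 1. Working backward:
1 = 85 − 7·12
So 12·(-7) ≡ 1 (mod 85), and -7 ≡ 78 (mod 85).

78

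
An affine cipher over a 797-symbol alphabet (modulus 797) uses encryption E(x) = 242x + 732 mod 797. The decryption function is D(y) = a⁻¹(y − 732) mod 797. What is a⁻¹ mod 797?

550

gcd(797, 242) by repeated division:
797 = 3*242 + 71
242 = 3*71 + 29
71 = 2*29 + 13
29 = 2*13 + 3
13 = 4*3 + 1
3 = 3*1 + 0
gcd = 1, so the inverse exists. Back-substitute:
1 = 13 − 4·3
1 = −4·29 + 9·13
1 = 9·71 − 22·29
1 = −22·242 + 75·71
1 = 75·797 − 247·242
Hence 242⁻¹ ≡ -247 ≡ 550 (mod 797).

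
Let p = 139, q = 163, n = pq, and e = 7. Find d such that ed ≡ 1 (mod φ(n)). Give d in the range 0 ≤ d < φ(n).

φ(n) = (p−1)(q−1) = 138·162 = 22356.
Need d with 7·d ≡ 1 (mod 22356). Apply the extended Euclidean algorithm:
22356 = 3193·7 + 5
7 = 1·5 + 2
5 = 2·2 + 1
2 = 2·1 + 0
Back-substitute:
1 = 5 − 2·2
1 = −2·7 + 3·5
1 = 3·22356 − 9581·7
So 7·(-9581) ≡ 1 (mod 22356), hence d ≡ -9581 ≡ 12775 (mod 22356).

12775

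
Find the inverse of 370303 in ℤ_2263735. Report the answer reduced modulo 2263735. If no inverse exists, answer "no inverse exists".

Run Euclid on (2263735, 370303):
2263735 = 6×370303 + 41917
370303 = 8×41917 + 34967
41917 = 1×34967 + 6950
34967 = 5×6950 + 217
6950 = 32×217 + 6
217 = 36×6 + 1
6 = 6×1 + 0
gcd = 1, so the inverse exists. Back-substitute:
1 = 217 − 36·6
1 = −36·6950 + 1153·217
1 = 1153·34967 − 5801·6950
1 = −5801·41917 + 6954·34967
1 = 6954·370303 − 61433·41917
1 = −61433·2263735 + 375552·370303
So 370303·375552 ≡ 1 (mod 2263735).

375552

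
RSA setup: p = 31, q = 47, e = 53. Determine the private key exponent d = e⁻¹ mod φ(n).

φ(n) = (p−1)(q−1) = 30·46 = 1380.
Need d with 53·d ≡ 1 (mod 1380). Apply the extended Euclidean algorithm:
1380 = 26*53 + 2
53 = 26*2 + 1
2 = 2*1 + 0
Back-substitute:
1 = 53 − 26·2
1 = −26·1380 + 677·53
So 53·677 ≡ 1 (mod 1380), hence d = 677.

677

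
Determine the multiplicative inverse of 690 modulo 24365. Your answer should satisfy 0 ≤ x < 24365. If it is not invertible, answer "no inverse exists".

Euclidean algorithm on 24365, 690:
24365 = 35*690 + 215
690 = 3*215 + 45
215 = 4*45 + 35
45 = 1*35 + 10
35 = 3*10 + 5
10 = 2*5 + 0
Since gcd = 5 > 1, 690 is not a unit mod 24365.

no inverse exists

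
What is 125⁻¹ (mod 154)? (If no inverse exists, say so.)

69

Run Euclid on (154, 125):
154 = 1*125 + 29
125 = 4*29 + 9
29 = 3*9 + 2
9 = 4*2 + 1
2 = 2*1 + 0
gcd = 1, so the inverse exists. Back-substitute:
1 = 9 − 4·2
1 = −4·29 + 13·9
1 = 13·125 − 56·29
1 = −56·154 + 69·125
So 125·69 ≡ 1 (mod 154).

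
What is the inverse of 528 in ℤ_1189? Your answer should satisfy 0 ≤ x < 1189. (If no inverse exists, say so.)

295

Extended Euclidean algorithm:
1189 = 2×528 + 133
528 = 3×133 + 129
133 = 1×129 + 4
129 = 32×4 + 1
4 = 4×1 + 0
gcd = 1, so the inverse exists. Back-substitute:
1 = 129 − 32·4
1 = −32·133 + 33·129
1 = 33·528 − 131·133
1 = −131·1189 + 295·528
So 528·295 ≡ 1 (mod 1189).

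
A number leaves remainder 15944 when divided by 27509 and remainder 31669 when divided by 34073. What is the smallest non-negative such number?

Write x = 15944 + 27509·k. Then 27509·k ≡ 31669 − 15944 ≡ 15725 (mod 34073).
Need 27509⁻¹ mod 34073. Extended Euclid on (34073, 27509):
34073 = 1*27509 + 6564
27509 = 4*6564 + 1253
6564 = 5*1253 + 299
1253 = 4*299 + 57
299 = 5*57 + 14
57 = 4*14 + 1
14 = 14*1 + 0
Back-substitute:
1 = 57 − 4·14
1 = −4·299 + 21·57
1 = 21·1253 − 88·299
1 = −88·6564 + 461·1253
1 = 461·27509 − 1932·6564
1 = −1932·34073 + 2393·27509
27509⁻¹ ≡ 2393 (mod 34073), so k ≡ 2393·15725 ≡ 13333 (mod 34073).
x = 15944 + 27509·13333 = 366793441.

366793441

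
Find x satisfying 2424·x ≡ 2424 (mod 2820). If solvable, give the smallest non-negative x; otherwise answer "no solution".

1

First find gcd(2424, 2820):
2820 = 1*2424 + 396
2424 = 6*396 + 48
396 = 8*48 + 12
48 = 4*12 + 0
gcd = 12 and 12 | 2424, so solutions exist. Divide through by 12: 202x ≡ 202 (mod 235).
Now find 202⁻¹ mod 235:
235 = 1*202 + 33
202 = 6*33 + 4
33 = 8*4 + 1
4 = 4*1 + 0
Back-substitute:
1 = 33 − 8·4
1 = −8·202 + 49·33
1 = 49·235 − 57·202
So 202·(-57) ≡ 1 (mod 235), i.e. 202⁻¹ ≡ 178.
Then x ≡ 178·202 ≡ 1 (mod 235); the smallest non-negative solution is x = 1.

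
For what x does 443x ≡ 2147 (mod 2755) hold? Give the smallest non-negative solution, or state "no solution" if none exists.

2679

First find gcd(443, 2755):
2755 = 6·443 + 97
443 = 4·97 + 55
97 = 1·55 + 42
55 = 1·42 + 13
42 = 3·13 + 3
13 = 4·3 + 1
3 = 3·1 + 0
gcd = 1, so a unique solution mod 2755 exists.
Back-substitute for the Bézout coefficients:
1 = 13 − 4·3
1 = −4·42 + 13·13
1 = 13·55 − 17·42
1 = −17·97 + 30·55
1 = 30·443 − 137·97
1 = −137·2755 + 852·443
So 443·(852) ≡ 1 (mod 2755), giving 443⁻¹ ≡ 852.
x ≡ 443⁻¹·2147 ≡ 852·2147 ≡ 2679 (mod 2755).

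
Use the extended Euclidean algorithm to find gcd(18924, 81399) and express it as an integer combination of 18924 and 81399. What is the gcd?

3

Repeated division:
81399 = 4×18924 + 5703
18924 = 3×5703 + 1815
5703 = 3×1815 + 258
1815 = 7×258 + 9
258 = 28×9 + 6
9 = 1×6 + 3
6 = 2×3 + 0
gcd(18924, 81399) = 3.
Express as a combination:
3 = 9 − 6
3 = −258 + 29·9
3 = 29·1815 − 204·258
3 = −204·5703 + 641·1815
3 = 641·18924 − 2127·5703
3 = −2127·81399 + 9149·18924
So 3 = (-2127)·81399 + (9149)·18924.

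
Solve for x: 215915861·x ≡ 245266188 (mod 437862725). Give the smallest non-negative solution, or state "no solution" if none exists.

25407633

First find gcd(215915861, 437862725):
437862725 = 2*215915861 + 6031003
215915861 = 35*6031003 + 4830756
6031003 = 1*4830756 + 1200247
4830756 = 4*1200247 + 29768
1200247 = 40*29768 + 9527
29768 = 3*9527 + 1187
9527 = 8*1187 + 31
1187 = 38*31 + 9
31 = 3*9 + 4
9 = 2*4 + 1
4 = 4*1 + 0
gcd = 1, so a unique solution mod 437862725 exists.
Back-substitute for the Bézout coefficients:
1 = 9 − 2·4
1 = −2·31 + 7·9
1 = 7·1187 − 268·31
1 = −268·9527 + 2151·1187
1 = 2151·29768 − 6721·9527
1 = −6721·1200247 + 270991·29768
1 = 270991·4830756 − 1090685·1200247
1 = −1090685·6031003 + 1361676·4830756
1 = 1361676·215915861 − 48749345·6031003
1 = −48749345·437862725 + 98860366·215915861
So 215915861·(98860366) ≡ 1 (mod 437862725), giving 215915861⁻¹ ≡ 98860366.
x ≡ 215915861⁻¹·245266188 ≡ 98860366·245266188 ≡ 25407633 (mod 437862725).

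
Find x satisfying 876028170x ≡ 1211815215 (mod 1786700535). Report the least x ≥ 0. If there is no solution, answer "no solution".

First find gcd(876028170, 1786700535):
1786700535 = 2·876028170 + 34644195
876028170 = 25·34644195 + 9923295
34644195 = 3·9923295 + 4874310
9923295 = 2·4874310 + 174675
4874310 = 27·174675 + 158085
174675 = 1·158085 + 16590
158085 = 9·16590 + 8775
16590 = 1·8775 + 7815
8775 = 1·7815 + 960
7815 = 8·960 + 135
960 = 7·135 + 15
135 = 9·15 + 0
gcd = 15 and 15 | 1211815215, so solutions exist. Divide through by 15: 58401878x ≡ 80787681 (mod 119113369).
Now find 58401878⁻¹ mod 119113369:
119113369 = 2·58401878 + 2309613
58401878 = 25·2309613 + 661553
2309613 = 3·661553 + 324954
661553 = 2·324954 + 11645
324954 = 27·11645 + 10539
11645 = 1·10539 + 1106
10539 = 9·1106 + 585
1106 = 1·585 + 521
585 = 1·521 + 64
521 = 8·64 + 9
64 = 7·9 + 1
9 = 9·1 + 0
Back-substitute:
1 = 64 − 7·9
1 = −7·521 + 57·64
1 = 57·585 − 64·521
1 = −64·1106 + 121·585
1 = 121·10539 − 1153·1106
1 = −1153·11645 + 1274·10539
1 = 1274·324954 − 35551·11645
1 = −35551·661553 + 72376·324954
1 = 72376·2309613 − 252679·661553
1 = −252679·58401878 + 6389351·2309613
1 = 6389351·119113369 − 13031381·58401878
So 58401878·(-13031381) ≡ 1 (mod 119113369), i.e. 58401878⁻¹ ≡ 106081988.
Then x ≡ 106081988·80787681 ≡ 3639840 (mod 119113369); the smallest non-negative solution is x = 3639840.

3639840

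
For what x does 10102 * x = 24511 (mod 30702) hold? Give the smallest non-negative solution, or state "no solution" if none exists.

gcd(10102, 30702):
30702 = 3*10102 + 396
10102 = 25*396 + 202
396 = 1*202 + 194
202 = 1*194 + 8
194 = 24*8 + 2
8 = 4*2 + 0
gcd = 2, but 2 ∤ 24511, so the congruence has no solution.

no solution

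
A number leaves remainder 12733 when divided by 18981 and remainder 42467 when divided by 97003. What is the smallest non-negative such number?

Write x = 12733 + 18981·k. Then 18981·k ≡ 42467 − 12733 ≡ 29734 (mod 97003).
Need 18981⁻¹ mod 97003. Extended Euclid on (97003, 18981):
97003 = 5*18981 + 2098
18981 = 9*2098 + 99
2098 = 21*99 + 19
99 = 5*19 + 4
19 = 4*4 + 3
4 = 1*3 + 1
3 = 3*1 + 0
Back-substitute:
1 = 4 − 3
1 = −19 + 5·4
1 = 5·99 − 26·19
1 = −26·2098 + 551·99
1 = 551·18981 − 4985·2098
1 = −4985·97003 + 25476·18981
18981⁻¹ ≡ 25476 (mod 97003), so k ≡ 25476·29734 ≡ 6957 (mod 97003).
x = 12733 + 18981·6957 = 132063550.

132063550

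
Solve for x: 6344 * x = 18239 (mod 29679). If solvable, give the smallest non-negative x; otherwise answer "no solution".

859

First find gcd(6344, 29679):
29679 = 4·6344 + 4303
6344 = 1·4303 + 2041
4303 = 2·2041 + 221
2041 = 9·221 + 52
221 = 4·52 + 13
52 = 4·13 + 0
gcd = 13 and 13 | 18239, so solutions exist. Divide through by 13: 488x ≡ 1403 (mod 2283).
Now find 488⁻¹ mod 2283:
2283 = 4*488 + 331
488 = 1*331 + 157
331 = 2*157 + 17
157 = 9*17 + 4
17 = 4*4 + 1
4 = 4*1 + 0
Back-substitute:
1 = 17 − 4·4
1 = −4·157 + 37·17
1 = 37·331 − 78·157
1 = −78·488 + 115·331
1 = 115·2283 − 538·488
So 488·(-538) ≡ 1 (mod 2283), i.e. 488⁻¹ ≡ 1745.
Then x ≡ 1745·1403 ≡ 859 (mod 2283); the smallest non-negative solution is x = 859.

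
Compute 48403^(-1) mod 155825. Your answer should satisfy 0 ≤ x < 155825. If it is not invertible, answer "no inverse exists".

Extended Euclidean algorithm:
155825 = 3*48403 + 10616
48403 = 4*10616 + 5939
10616 = 1*5939 + 4677
5939 = 1*4677 + 1262
4677 = 3*1262 + 891
1262 = 1*891 + 371
891 = 2*371 + 149
371 = 2*149 + 73
149 = 2*73 + 3
73 = 24*3 + 1
3 = 3*1 + 0
gcd = 1, so the inverse exists. Back-substitute:
1 = 73 − 24·3
1 = −24·149 + 49·73
1 = 49·371 − 122·149
1 = −122·891 + 293·371
1 = 293·1262 − 415·891
1 = −415·4677 + 1538·1262
1 = 1538·5939 − 1953·4677
1 = −1953·10616 + 3491·5939
1 = 3491·48403 − 15917·10616
1 = −15917·155825 + 51242·48403
So 48403·51242 ≡ 1 (mod 155825).

51242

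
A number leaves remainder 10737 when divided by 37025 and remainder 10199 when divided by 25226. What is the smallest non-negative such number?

Write x = 10737 + 37025·k. Then 37025·k ≡ 10199 − 10737 ≡ 24688 (mod 25226).
Need 37025⁻¹ mod 25226. Extended Euclid on (25226, 11799):
25226 = 2×11799 + 1628
11799 = 7×1628 + 403
1628 = 4×403 + 16
403 = 25×16 + 3
16 = 5×3 + 1
3 = 3×1 + 0
Back-substitute:
1 = 16 − 5·3
1 = −5·403 + 126·16
1 = 126·1628 − 509·403
1 = −509·11799 + 3689·1628
1 = 3689·25226 − 7887·11799
37025⁻¹ ≡ 17339 (mod 25226), so k ≡ 17339·24688 ≡ 5238 (mod 25226).
x = 10737 + 37025·5238 = 193947687.

193947687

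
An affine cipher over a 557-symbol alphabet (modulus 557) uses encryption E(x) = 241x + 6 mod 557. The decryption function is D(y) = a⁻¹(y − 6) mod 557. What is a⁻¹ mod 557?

gcd(557, 241) by repeated division:
557 = 2·241 + 75
241 = 3·75 + 16
75 = 4·16 + 11
16 = 1·11 + 5
11 = 2·5 + 1
5 = 5·1 + 0
The gcd is 1. Working backward:
1 = 11 − 2·5
1 = −2·16 + 3·11
1 = 3·75 − 14·16
1 = −14·241 + 45·75
1 = 45·557 − 104·241
Thus 241·(-104) ≡ 1 (mod 557); reducing, -104 mod 557 = 453.

453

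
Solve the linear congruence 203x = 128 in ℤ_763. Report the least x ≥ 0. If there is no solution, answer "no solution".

no solution

gcd(203, 763):
763 = 3*203 + 154
203 = 1*154 + 49
154 = 3*49 + 7
49 = 7*7 + 0
gcd = 7, but 7 ∤ 128, so the congruence has no solution.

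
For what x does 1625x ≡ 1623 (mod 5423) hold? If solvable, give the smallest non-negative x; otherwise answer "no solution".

First find gcd(1625, 5423):
5423 = 3·1625 + 548
1625 = 2·548 + 529
548 = 1·529 + 19
529 = 27·19 + 16
19 = 1·16 + 3
16 = 5·3 + 1
3 = 3·1 + 0
gcd = 1, so a unique solution mod 5423 exists.
Back-substitute for the Bézout coefficients:
1 = 16 − 5·3
1 = −5·19 + 6·16
1 = 6·529 − 167·19
1 = −167·548 + 173·529
1 = 173·1625 − 513·548
1 = −513·5423 + 1712·1625
So 1625·(1712) ≡ 1 (mod 5423), giving 1625⁻¹ ≡ 1712.
x ≡ 1625⁻¹·1623 ≡ 1712·1623 ≡ 2000 (mod 5423).

2000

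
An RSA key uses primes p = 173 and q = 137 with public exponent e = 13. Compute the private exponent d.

φ(n) = (p−1)(q−1) = 172·136 = 23392.
Need d with 13·d ≡ 1 (mod 23392). Apply the extended Euclidean algorithm:
23392 = 1799×13 + 5
13 = 2×5 + 3
5 = 1×3 + 2
3 = 1×2 + 1
2 = 2×1 + 0
Back-substitute:
1 = 3 − 2
1 = −5 + 2·3
1 = 2·13 − 5·5
1 = −5·23392 + 8997·13
So 13·8997 ≡ 1 (mod 23392), hence d = 8997.

8997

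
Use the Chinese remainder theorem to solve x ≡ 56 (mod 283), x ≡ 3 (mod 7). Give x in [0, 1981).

339

Write x = 56 + 283·k. Then 283·k ≡ 3 − 56 ≡ 3 (mod 7).
Need 283⁻¹ mod 7. Extended Euclid on (7, 3):
7 = 2×3 + 1
3 = 3×1 + 0
Back-substitute:
1 = 7 − 2·3
283⁻¹ ≡ 5 (mod 7), so k ≡ 5·3 ≡ 1 (mod 7).
x = 56 + 283·1 = 339.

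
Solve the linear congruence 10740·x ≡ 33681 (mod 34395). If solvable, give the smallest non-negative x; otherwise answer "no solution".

no solution

gcd(10740, 34395):
34395 = 3·10740 + 2175
10740 = 4·2175 + 2040
2175 = 1·2040 + 135
2040 = 15·135 + 15
135 = 9·15 + 0
gcd = 15, but 15 ∤ 33681, so the congruence has no solution.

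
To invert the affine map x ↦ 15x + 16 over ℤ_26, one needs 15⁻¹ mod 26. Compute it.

7

Apply the Euclidean algorithm to 26 and 15:
26 = 1*15 + 11
15 = 1*11 + 4
11 = 2*4 + 3
4 = 1*3 + 1
3 = 3*1 + 0
gcd = 1, so the inverse exists. Back-substitute:
1 = 4 − 3
1 = −11 + 3·4
1 = 3·15 − 4·11
1 = −4·26 + 7·15
So 15·7 ≡ 1 (mod 26).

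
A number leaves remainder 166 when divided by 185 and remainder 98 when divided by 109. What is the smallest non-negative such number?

Write x = 166 + 185·k. Then 185·k ≡ 98 − 166 ≡ 41 (mod 109).
Need 185⁻¹ mod 109. Extended Euclid on (109, 76):
109 = 1*76 + 33
76 = 2*33 + 10
33 = 3*10 + 3
10 = 3*3 + 1
3 = 3*1 + 0
Back-substitute:
1 = 10 − 3·3
1 = −3·33 + 10·10
1 = 10·76 − 23·33
1 = −23·109 + 33·76
185⁻¹ ≡ 33 (mod 109), so k ≡ 33·41 ≡ 45 (mod 109).
x = 166 + 185·45 = 8491.

8491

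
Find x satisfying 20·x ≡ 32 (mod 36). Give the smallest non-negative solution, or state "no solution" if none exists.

First find gcd(20, 36):
36 = 1*20 + 16
20 = 1*16 + 4
16 = 4*4 + 0
gcd = 4 and 4 | 32, so solutions exist. Divide through by 4: 5x ≡ 8 (mod 9).
Now find 5⁻¹ mod 9:
9 = 1×5 + 4
5 = 1×4 + 1
4 = 4×1 + 0
Back-substitute:
1 = 5 − 4
1 = −9 + 2·5
So 5⁻¹ ≡ 2 (mod 9).
Then x ≡ 2·8 ≡ 7 (mod 9); the smallest non-negative solution is x = 7.

7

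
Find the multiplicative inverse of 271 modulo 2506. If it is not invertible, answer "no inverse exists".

Run Euclid on (2506, 271):
2506 = 9*271 + 67
271 = 4*67 + 3
67 = 22*3 + 1
3 = 3*1 + 0
The gcd is 1. Working backward:
1 = 67 − 22·3
1 = −22·271 + 89·67
1 = 89·2506 − 823·271
So 271·(-823) ≡ 1 (mod 2506), and -823 ≡ 1683 (mod 2506).

1683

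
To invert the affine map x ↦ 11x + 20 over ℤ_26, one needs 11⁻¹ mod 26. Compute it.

19

Extended Euclidean algorithm:
26 = 2*11 + 4
11 = 2*4 + 3
4 = 1*3 + 1
3 = 3*1 + 0
Since gcd(11, 26) = 1, back-substitute to write 1 as a combination:
1 = 4 − 3
1 = −11 + 3·4
1 = 3·26 − 7·11
So 11·(-7) ≡ 1 (mod 26), and -7 ≡ 19 (mod 26).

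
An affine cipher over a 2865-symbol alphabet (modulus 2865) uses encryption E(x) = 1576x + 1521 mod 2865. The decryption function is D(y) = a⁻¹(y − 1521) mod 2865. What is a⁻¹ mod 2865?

Extended Euclidean algorithm:
2865 = 1*1576 + 1289
1576 = 1*1289 + 287
1289 = 4*287 + 141
287 = 2*141 + 5
141 = 28*5 + 1
5 = 5*1 + 0
The gcd is 1. Working backward:
1 = 141 − 28·5
1 = −28·287 + 57·141
1 = 57·1289 − 256·287
1 = −256·1576 + 313·1289
1 = 313·2865 − 569·1576
So 1576·(-569) ≡ 1 (mod 2865), and -569 ≡ 2296 (mod 2865).

2296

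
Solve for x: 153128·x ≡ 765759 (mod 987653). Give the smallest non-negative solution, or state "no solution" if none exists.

150809

First find gcd(153128, 987653):
987653 = 6×153128 + 68885
153128 = 2×68885 + 15358
68885 = 4×15358 + 7453
15358 = 2×7453 + 452
7453 = 16×452 + 221
452 = 2×221 + 10
221 = 22×10 + 1
10 = 10×1 + 0
gcd = 1, so a unique solution mod 987653 exists.
Back-substitute for the Bézout coefficients:
1 = 221 − 22·10
1 = −22·452 + 45·221
1 = 45·7453 − 742·452
1 = −742·15358 + 1529·7453
1 = 1529·68885 − 6858·15358
1 = −6858·153128 + 15245·68885
1 = 15245·987653 − 98328·153128
So 153128·(-98328) ≡ 1 (mod 987653), giving 153128⁻¹ ≡ 889325.
x ≡ 153128⁻¹·765759 ≡ 889325·765759 ≡ 150809 (mod 987653).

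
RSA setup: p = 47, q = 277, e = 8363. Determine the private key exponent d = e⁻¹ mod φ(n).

419

φ(n) = (p−1)(q−1) = 46·276 = 12696.
Need d with 8363·d ≡ 1 (mod 12696). Apply the extended Euclidean algorithm:
12696 = 1*8363 + 4333
8363 = 1*4333 + 4030
4333 = 1*4030 + 303
4030 = 13*303 + 91
303 = 3*91 + 30
91 = 3*30 + 1
30 = 30*1 + 0
Back-substitute:
1 = 91 − 3·30
1 = −3·303 + 10·91
1 = 10·4030 − 133·303
1 = −133·4333 + 143·4030
1 = 143·8363 − 276·4333
1 = −276·12696 + 419·8363
So 8363·419 ≡ 1 (mod 12696), hence d = 419.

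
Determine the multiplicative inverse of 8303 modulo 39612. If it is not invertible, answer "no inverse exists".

7223

Extended Euclidean algorithm:
39612 = 4·8303 + 6400
8303 = 1·6400 + 1903
6400 = 3·1903 + 691
1903 = 2·691 + 521
691 = 1·521 + 170
521 = 3·170 + 11
170 = 15·11 + 5
11 = 2·5 + 1
5 = 5·1 + 0
gcd = 1, so the inverse exists. Back-substitute:
1 = 11 − 2·5
1 = −2·170 + 31·11
1 = 31·521 − 95·170
1 = −95·691 + 126·521
1 = 126·1903 − 347·691
1 = −347·6400 + 1167·1903
1 = 1167·8303 − 1514·6400
1 = −1514·39612 + 7223·8303
So 8303·7223 ≡ 1 (mod 39612).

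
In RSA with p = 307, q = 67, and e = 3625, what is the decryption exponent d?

φ(n) = (p−1)(q−1) = 306·66 = 20196.
Need d with 3625·d ≡ 1 (mod 20196). Apply the extended Euclidean algorithm:
20196 = 5*3625 + 2071
3625 = 1*2071 + 1554
2071 = 1*1554 + 517
1554 = 3*517 + 3
517 = 172*3 + 1
3 = 3*1 + 0
Back-substitute:
1 = 517 − 172·3
1 = −172·1554 + 517·517
1 = 517·2071 − 689·1554
1 = −689·3625 + 1206·2071
1 = 1206·20196 − 6719·3625
So 3625·(-6719) ≡ 1 (mod 20196), hence d ≡ -6719 ≡ 13477 (mod 20196).

13477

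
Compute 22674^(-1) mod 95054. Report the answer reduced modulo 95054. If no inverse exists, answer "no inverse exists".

Euclidean algorithm on 95054, 22674:
95054 = 4×22674 + 4358
22674 = 5×4358 + 884
4358 = 4×884 + 822
884 = 1×822 + 62
822 = 13×62 + 16
62 = 3×16 + 14
16 = 1×14 + 2
14 = 7×2 + 0
Since gcd = 2 > 1, 22674 is not a unit mod 95054.

no inverse exists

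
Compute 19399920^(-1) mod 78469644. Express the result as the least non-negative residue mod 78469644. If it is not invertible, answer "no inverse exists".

no inverse exists

Euclidean algorithm on 78469644, 19399920:
78469644 = 4×19399920 + 869964
19399920 = 22×869964 + 260712
869964 = 3×260712 + 87828
260712 = 2×87828 + 85056
87828 = 1×85056 + 2772
85056 = 30×2772 + 1896
2772 = 1×1896 + 876
1896 = 2×876 + 144
876 = 6×144 + 12
144 = 12×12 + 0
Since gcd = 12 > 1, 19399920 is not a unit mod 78469644.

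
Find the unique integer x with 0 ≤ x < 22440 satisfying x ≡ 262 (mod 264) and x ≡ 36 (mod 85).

11086

Write x = 262 + 264·k. Then 264·k ≡ 36 − 262 ≡ 29 (mod 85).
Need 264⁻¹ mod 85. Extended Euclid on (85, 9):
85 = 9×9 + 4
9 = 2×4 + 1
4 = 4×1 + 0
Back-substitute:
1 = 9 − 2·4
1 = −2·85 + 19·9
264⁻¹ ≡ 19 (mod 85), so k ≡ 19·29 ≡ 41 (mod 85).
x = 262 + 264·41 = 11086.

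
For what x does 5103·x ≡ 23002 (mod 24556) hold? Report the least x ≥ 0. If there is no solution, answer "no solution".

First find gcd(5103, 24556):
24556 = 4×5103 + 4144
5103 = 1×4144 + 959
4144 = 4×959 + 308
959 = 3×308 + 35
308 = 8×35 + 28
35 = 1×28 + 7
28 = 4×7 + 0
gcd = 7 and 7 | 23002, so solutions exist. Divide through by 7: 729x ≡ 3286 (mod 3508).
Now find 729⁻¹ mod 3508:
3508 = 4*729 + 592
729 = 1*592 + 137
592 = 4*137 + 44
137 = 3*44 + 5
44 = 8*5 + 4
5 = 1*4 + 1
4 = 4*1 + 0
Back-substitute:
1 = 5 − 4
1 = −44 + 9·5
1 = 9·137 − 28·44
1 = −28·592 + 121·137
1 = 121·729 − 149·592
1 = −149·3508 + 717·729
So 729⁻¹ ≡ 717 (mod 3508).
Then x ≡ 717·3286 ≡ 2194 (mod 3508); the smallest non-negative solution is x = 2194.

2194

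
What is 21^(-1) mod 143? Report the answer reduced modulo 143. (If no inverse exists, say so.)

Run Euclid on (143, 21):
143 = 6×21 + 17
21 = 1×17 + 4
17 = 4×4 + 1
4 = 4×1 + 0
gcd = 1, so the inverse exists. Back-substitute:
1 = 17 − 4·4
1 = −4·21 + 5·17
1 = 5·143 − 34·21
Thus 21·(-34) ≡ 1 (mod 143); reducing, -34 mod 143 = 109.

109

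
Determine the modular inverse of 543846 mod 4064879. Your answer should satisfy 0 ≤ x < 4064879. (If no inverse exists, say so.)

665207

Extended Euclidean algorithm:
4064879 = 7·543846 + 257957
543846 = 2·257957 + 27932
257957 = 9·27932 + 6569
27932 = 4·6569 + 1656
6569 = 3·1656 + 1601
1656 = 1·1601 + 55
1601 = 29·55 + 6
55 = 9·6 + 1
6 = 6·1 + 0
gcd = 1, so the inverse exists. Back-substitute:
1 = 55 − 9·6
1 = −9·1601 + 262·55
1 = 262·1656 − 271·1601
1 = −271·6569 + 1075·1656
1 = 1075·27932 − 4571·6569
1 = −4571·257957 + 42214·27932
1 = 42214·543846 − 88999·257957
1 = −88999·4064879 + 665207·543846
So 543846·665207 ≡ 1 (mod 4064879).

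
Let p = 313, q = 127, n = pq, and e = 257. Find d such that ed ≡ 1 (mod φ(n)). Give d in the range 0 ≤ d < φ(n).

φ(n) = (p−1)(q−1) = 312·126 = 39312.
Need d with 257·d ≡ 1 (mod 39312). Apply the extended Euclidean algorithm:
39312 = 152*257 + 248
257 = 1*248 + 9
248 = 27*9 + 5
9 = 1*5 + 4
5 = 1*4 + 1
4 = 4*1 + 0
Back-substitute:
1 = 5 − 4
1 = −9 + 2·5
1 = 2·248 − 55·9
1 = −55·257 + 57·248
1 = 57·39312 − 8719·257
So 257·(-8719) ≡ 1 (mod 39312), hence d ≡ -8719 ≡ 30593 (mod 39312).

30593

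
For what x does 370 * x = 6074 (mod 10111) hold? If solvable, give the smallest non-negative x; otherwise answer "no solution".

First find gcd(370, 10111):
10111 = 27·370 + 121
370 = 3·121 + 7
121 = 17·7 + 2
7 = 3·2 + 1
2 = 2·1 + 0
gcd = 1, so a unique solution mod 10111 exists.
Back-substitute for the Bézout coefficients:
1 = 7 − 3·2
1 = −3·121 + 52·7
1 = 52·370 − 159·121
1 = −159·10111 + 4345·370
So 370·(4345) ≡ 1 (mod 10111), giving 370⁻¹ ≡ 4345.
x ≡ 370⁻¹·6074 ≡ 4345·6074 ≡ 1820 (mod 10111).

1820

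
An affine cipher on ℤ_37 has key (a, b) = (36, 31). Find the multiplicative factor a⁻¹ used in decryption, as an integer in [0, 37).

36

gcd(37, 36) by repeated division:
37 = 1·36 + 1
36 = 36·1 + 0
The gcd is 1. Working backward:
1 = 37 − 36
Hence 36⁻¹ ≡ -1 ≡ 36 (mod 37).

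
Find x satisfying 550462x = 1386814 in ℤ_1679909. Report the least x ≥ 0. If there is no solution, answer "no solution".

First find gcd(550462, 1679909):
1679909 = 3*550462 + 28523
550462 = 19*28523 + 8525
28523 = 3*8525 + 2948
8525 = 2*2948 + 2629
2948 = 1*2629 + 319
2629 = 8*319 + 77
319 = 4*77 + 11
77 = 7*11 + 0
gcd = 11 and 11 | 1386814, so solutions exist. Divide through by 11: 50042x ≡ 126074 (mod 152719).
Now find 50042⁻¹ mod 152719:
152719 = 3×50042 + 2593
50042 = 19×2593 + 775
2593 = 3×775 + 268
775 = 2×268 + 239
268 = 1×239 + 29
239 = 8×29 + 7
29 = 4×7 + 1
7 = 7×1 + 0
Back-substitute:
1 = 29 − 4·7
1 = −4·239 + 33·29
1 = 33·268 − 37·239
1 = −37·775 + 107·268
1 = 107·2593 − 358·775
1 = −358·50042 + 6909·2593
1 = 6909·152719 − 21085·50042
So 50042·(-21085) ≡ 1 (mod 152719), i.e. 50042⁻¹ ≡ 131634.
Then x ≡ 131634·126074 ≡ 109343 (mod 152719); the smallest non-negative solution is x = 109343.

109343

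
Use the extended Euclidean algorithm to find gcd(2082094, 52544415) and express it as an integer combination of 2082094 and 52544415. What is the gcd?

7

Euclidean algorithm:
52544415 = 25×2082094 + 492065
2082094 = 4×492065 + 113834
492065 = 4×113834 + 36729
113834 = 3×36729 + 3647
36729 = 10×3647 + 259
3647 = 14×259 + 21
259 = 12×21 + 7
21 = 3×7 + 0
gcd(2082094, 52544415) = 7.
Working backward:
7 = 259 − 12·21
7 = −12·3647 + 169·259
7 = 169·36729 − 1702·3647
7 = −1702·113834 + 5275·36729
7 = 5275·492065 − 22802·113834
7 = −22802·2082094 + 96483·492065
7 = 96483·52544415 − 2434877·2082094
So 7 = (96483)·52544415 + (-2434877)·2082094.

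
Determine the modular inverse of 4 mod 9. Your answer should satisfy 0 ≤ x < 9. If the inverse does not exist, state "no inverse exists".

Apply the Euclidean algorithm to 9 and 4:
9 = 2*4 + 1
4 = 4*1 + 0
gcd = 1, so the inverse exists. Back-substitute:
1 = 9 − 2·4
So 4·(-2) ≡ 1 (mod 9), and -2 ≡ 7 (mod 9).

7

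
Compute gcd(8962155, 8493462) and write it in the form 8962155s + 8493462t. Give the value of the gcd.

9

Repeated division:
8962155 = 1×8493462 + 468693
8493462 = 18×468693 + 56988
468693 = 8×56988 + 12789
56988 = 4×12789 + 5832
12789 = 2×5832 + 1125
5832 = 5×1125 + 207
1125 = 5×207 + 90
207 = 2×90 + 27
90 = 3×27 + 9
27 = 3×9 + 0
gcd(8962155, 8493462) = 9.
Back-substituting:
9 = 90 − 3·27
9 = −3·207 + 7·90
9 = 7·1125 − 38·207
9 = −38·5832 + 197·1125
9 = 197·12789 − 432·5832
9 = −432·56988 + 1925·12789
9 = 1925·468693 − 15832·56988
9 = −15832·8493462 + 286901·468693
9 = 286901·8962155 − 302733·8493462
So 9 = (286901)·8962155 + (-302733)·8493462.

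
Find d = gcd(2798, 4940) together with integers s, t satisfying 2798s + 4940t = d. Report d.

2

Repeated division:
4940 = 1×2798 + 2142
2798 = 1×2142 + 656
2142 = 3×656 + 174
656 = 3×174 + 134
174 = 1×134 + 40
134 = 3×40 + 14
40 = 2×14 + 12
14 = 1×12 + 2
12 = 6×2 + 0
gcd(2798, 4940) = 2.
Express as a combination:
2 = 14 − 12
2 = −40 + 3·14
2 = 3·134 − 10·40
2 = −10·174 + 13·134
2 = 13·656 − 49·174
2 = −49·2142 + 160·656
2 = 160·2798 − 209·2142
2 = −209·4940 + 369·2798
So 2 = (-209)·4940 + (369)·2798.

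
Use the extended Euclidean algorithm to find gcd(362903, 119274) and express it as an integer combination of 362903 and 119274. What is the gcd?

Apply Euclid's algorithm to 362903 and 119274:
362903 = 3·119274 + 5081
119274 = 23·5081 + 2411
5081 = 2·2411 + 259
2411 = 9·259 + 80
259 = 3·80 + 19
80 = 4·19 + 4
19 = 4·4 + 3
4 = 1·3 + 1
3 = 3·1 + 0
gcd(362903, 119274) = 1.
Working backward:
1 = 4 − 3
1 = −19 + 5·4
1 = 5·80 − 21·19
1 = −21·259 + 68·80
1 = 68·2411 − 633·259
1 = −633·5081 + 1334·2411
1 = 1334·119274 − 31315·5081
1 = −31315·362903 + 95279·119274
So 1 = (-31315)·362903 + (95279)·119274.

1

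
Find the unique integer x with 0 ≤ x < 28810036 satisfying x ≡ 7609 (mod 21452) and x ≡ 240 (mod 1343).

5198993

Write x = 7609 + 21452·k. Then 21452·k ≡ 240 − 7609 ≡ 689 (mod 1343).
Need 21452⁻¹ mod 1343. Extended Euclid on (1343, 1307):
1343 = 1·1307 + 36
1307 = 36·36 + 11
36 = 3·11 + 3
11 = 3·3 + 2
3 = 1·2 + 1
2 = 2·1 + 0
Back-substitute:
1 = 3 − 2
1 = −11 + 4·3
1 = 4·36 − 13·11
1 = −13·1307 + 472·36
1 = 472·1343 − 485·1307
21452⁻¹ ≡ 858 (mod 1343), so k ≡ 858·689 ≡ 242 (mod 1343).
x = 7609 + 21452·242 = 5198993.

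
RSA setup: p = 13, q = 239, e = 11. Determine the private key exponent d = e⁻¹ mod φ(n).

779

φ(n) = (p−1)(q−1) = 12·238 = 2856.
Need d with 11·d ≡ 1 (mod 2856). Apply the extended Euclidean algorithm:
2856 = 259·11 + 7
11 = 1·7 + 4
7 = 1·4 + 3
4 = 1·3 + 1
3 = 3·1 + 0
Back-substitute:
1 = 4 − 3
1 = −7 + 2·4
1 = 2·11 − 3·7
1 = −3·2856 + 779·11
So 11·779 ≡ 1 (mod 2856), hence d = 779.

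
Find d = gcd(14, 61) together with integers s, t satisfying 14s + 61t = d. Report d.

1

Euclidean algorithm:
61 = 4·14 + 5
14 = 2·5 + 4
5 = 1·4 + 1
4 = 4·1 + 0
gcd(14, 61) = 1.
Back-substituting:
1 = 5 − 4
1 = −14 + 3·5
1 = 3·61 − 13·14
So 1 = (3)·61 + (-13)·14.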